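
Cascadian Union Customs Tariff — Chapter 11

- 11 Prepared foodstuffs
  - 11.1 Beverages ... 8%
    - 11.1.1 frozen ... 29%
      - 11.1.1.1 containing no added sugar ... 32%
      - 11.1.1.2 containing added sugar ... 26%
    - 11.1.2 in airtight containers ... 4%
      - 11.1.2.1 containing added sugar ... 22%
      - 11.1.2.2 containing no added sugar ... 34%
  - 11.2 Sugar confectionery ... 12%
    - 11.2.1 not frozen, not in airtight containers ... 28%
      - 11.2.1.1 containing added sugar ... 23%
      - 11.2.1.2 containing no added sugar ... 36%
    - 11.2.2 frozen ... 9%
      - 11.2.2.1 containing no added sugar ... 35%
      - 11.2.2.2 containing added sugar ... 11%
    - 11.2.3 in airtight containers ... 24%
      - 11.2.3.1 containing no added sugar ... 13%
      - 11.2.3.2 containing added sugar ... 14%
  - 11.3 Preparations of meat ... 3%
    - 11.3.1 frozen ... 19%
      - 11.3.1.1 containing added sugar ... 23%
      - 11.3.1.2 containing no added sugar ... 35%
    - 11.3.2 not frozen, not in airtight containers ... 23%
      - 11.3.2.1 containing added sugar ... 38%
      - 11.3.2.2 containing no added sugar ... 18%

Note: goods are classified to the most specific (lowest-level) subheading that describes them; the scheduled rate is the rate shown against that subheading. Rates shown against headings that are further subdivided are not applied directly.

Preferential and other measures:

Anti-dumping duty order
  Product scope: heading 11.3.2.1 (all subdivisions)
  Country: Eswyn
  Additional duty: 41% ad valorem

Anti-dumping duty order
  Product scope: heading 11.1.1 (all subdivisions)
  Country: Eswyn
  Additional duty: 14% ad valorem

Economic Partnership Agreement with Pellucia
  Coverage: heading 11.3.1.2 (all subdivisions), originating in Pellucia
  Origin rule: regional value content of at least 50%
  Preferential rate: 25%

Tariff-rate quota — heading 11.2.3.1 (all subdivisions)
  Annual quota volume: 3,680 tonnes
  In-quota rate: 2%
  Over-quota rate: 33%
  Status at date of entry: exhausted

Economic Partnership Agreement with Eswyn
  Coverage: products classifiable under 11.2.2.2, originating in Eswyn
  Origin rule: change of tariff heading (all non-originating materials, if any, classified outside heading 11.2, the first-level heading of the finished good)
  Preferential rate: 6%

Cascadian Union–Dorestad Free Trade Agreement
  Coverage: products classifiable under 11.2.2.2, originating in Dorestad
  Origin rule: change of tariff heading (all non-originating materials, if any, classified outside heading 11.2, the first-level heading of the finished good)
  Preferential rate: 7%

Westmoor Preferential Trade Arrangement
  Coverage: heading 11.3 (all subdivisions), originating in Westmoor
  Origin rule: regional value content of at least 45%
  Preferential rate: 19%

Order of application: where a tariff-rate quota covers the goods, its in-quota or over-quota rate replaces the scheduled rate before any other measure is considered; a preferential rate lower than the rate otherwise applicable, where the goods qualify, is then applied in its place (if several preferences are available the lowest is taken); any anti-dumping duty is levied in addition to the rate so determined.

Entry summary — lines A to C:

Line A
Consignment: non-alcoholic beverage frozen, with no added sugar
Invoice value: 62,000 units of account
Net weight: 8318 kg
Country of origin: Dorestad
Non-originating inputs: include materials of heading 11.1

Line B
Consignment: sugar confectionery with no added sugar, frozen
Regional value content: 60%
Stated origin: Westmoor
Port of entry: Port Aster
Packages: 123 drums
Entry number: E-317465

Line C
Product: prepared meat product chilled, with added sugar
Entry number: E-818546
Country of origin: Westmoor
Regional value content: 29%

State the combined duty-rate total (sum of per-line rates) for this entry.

Line A: non-alcoholic beverage → 11.1; frozen → 11.1.1; with no added sugar → 11.1.1.1. Scheduled 32%. Dorestad agreement on 11.2.2.2: 11.1.1.1 not covered. → 32%.
Line B: sugar confectionery → 11.2; frozen → 11.2.2; with no added sugar → 11.2.2.1. Scheduled 35%. Westmoor agreement on 11.3: 11.2.2.1 not covered. → 35%.
Line C: prepared meat product → 11.3; chilled → 11.3.2; with added sugar → 11.3.2.1. Scheduled 38%. Westmoor agreement on 11.3: RVC < 45%. → 38%.
Sum: 32% + 35% + 38% = 105%.

105%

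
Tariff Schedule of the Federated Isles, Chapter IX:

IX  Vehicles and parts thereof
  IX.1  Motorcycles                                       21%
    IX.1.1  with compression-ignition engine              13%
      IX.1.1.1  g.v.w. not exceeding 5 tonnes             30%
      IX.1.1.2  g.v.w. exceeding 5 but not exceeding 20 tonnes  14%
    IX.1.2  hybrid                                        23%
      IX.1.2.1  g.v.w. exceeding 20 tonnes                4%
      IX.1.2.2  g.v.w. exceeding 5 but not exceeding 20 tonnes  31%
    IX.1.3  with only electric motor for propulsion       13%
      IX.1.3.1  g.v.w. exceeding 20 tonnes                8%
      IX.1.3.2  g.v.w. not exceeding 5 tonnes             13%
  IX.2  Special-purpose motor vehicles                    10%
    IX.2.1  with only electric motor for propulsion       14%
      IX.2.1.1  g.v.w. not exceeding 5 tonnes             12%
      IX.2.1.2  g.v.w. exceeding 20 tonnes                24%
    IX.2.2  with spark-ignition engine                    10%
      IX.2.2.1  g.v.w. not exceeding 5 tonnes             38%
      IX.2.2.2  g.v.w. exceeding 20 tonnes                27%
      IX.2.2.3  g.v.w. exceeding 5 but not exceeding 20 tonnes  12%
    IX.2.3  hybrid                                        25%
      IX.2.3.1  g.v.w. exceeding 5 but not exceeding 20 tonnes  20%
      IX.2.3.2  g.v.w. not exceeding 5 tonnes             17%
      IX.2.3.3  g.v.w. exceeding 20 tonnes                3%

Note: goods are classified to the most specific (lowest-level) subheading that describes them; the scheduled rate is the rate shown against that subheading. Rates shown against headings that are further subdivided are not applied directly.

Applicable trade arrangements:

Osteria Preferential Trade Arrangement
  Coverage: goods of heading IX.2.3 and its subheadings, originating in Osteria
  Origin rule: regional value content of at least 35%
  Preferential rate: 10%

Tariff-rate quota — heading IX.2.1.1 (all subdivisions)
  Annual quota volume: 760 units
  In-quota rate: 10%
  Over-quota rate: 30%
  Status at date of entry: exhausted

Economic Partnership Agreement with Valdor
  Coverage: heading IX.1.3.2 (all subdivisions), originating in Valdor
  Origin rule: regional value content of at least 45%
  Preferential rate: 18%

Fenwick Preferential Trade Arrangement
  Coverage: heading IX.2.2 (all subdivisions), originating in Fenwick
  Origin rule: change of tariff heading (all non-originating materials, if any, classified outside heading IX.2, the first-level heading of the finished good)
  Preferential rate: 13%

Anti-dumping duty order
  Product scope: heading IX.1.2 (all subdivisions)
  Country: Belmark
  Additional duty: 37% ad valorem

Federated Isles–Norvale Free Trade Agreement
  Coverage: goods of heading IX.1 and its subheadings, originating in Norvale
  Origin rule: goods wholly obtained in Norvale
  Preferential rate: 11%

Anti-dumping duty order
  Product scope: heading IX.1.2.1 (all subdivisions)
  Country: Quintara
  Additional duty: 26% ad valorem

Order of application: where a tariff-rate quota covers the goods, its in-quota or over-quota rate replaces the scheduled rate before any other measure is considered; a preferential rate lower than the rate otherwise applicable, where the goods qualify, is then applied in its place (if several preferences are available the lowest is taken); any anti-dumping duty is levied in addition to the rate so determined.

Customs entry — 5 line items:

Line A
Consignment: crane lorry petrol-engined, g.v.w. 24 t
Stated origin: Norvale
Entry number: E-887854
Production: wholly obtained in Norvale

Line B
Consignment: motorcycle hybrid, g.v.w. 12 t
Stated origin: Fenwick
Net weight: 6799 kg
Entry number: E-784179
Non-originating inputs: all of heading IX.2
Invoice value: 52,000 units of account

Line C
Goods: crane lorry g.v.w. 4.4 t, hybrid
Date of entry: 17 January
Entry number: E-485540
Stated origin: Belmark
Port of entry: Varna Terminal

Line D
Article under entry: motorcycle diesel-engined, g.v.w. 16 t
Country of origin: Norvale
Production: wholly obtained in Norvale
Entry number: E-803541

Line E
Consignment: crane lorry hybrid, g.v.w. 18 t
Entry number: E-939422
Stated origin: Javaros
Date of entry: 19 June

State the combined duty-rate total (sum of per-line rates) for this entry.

Line A: crane lorry → IX.2; petrol-engined → IX.2.2; g.v.w. 24 t → IX.2.2.2. Scheduled 27%. Norvale agreement on IX.1: IX.2.2.2 not covered. → 27%.
Line B: motorcycle → IX.1; hybrid → IX.1.2; g.v.w. 12 t → IX.1.2.2. Scheduled 31%. Fenwick agreement on IX.2.2: IX.1.2.2 not covered. → 31%.
Line C: crane lorry → IX.2; hybrid → IX.2.3; g.v.w. 4.4 t → IX.2.3.2. Scheduled 17%. No special measure applies. → 17%.
Line D: motorcycle → IX.1; diesel-engined → IX.1.1; g.v.w. 16 t → IX.1.1.2. Scheduled 14%. Norvale agreement on IX.1: wholly obtained → 11% available; preferential 11%. → 11%.
Line E: crane lorry → IX.2; hybrid → IX.2.3; g.v.w. 18 t → IX.2.3.1. Scheduled 20%. No special measure applies. → 20%.
Sum: 27% + 31% + 17% + 11% + 20% = 106%.

106%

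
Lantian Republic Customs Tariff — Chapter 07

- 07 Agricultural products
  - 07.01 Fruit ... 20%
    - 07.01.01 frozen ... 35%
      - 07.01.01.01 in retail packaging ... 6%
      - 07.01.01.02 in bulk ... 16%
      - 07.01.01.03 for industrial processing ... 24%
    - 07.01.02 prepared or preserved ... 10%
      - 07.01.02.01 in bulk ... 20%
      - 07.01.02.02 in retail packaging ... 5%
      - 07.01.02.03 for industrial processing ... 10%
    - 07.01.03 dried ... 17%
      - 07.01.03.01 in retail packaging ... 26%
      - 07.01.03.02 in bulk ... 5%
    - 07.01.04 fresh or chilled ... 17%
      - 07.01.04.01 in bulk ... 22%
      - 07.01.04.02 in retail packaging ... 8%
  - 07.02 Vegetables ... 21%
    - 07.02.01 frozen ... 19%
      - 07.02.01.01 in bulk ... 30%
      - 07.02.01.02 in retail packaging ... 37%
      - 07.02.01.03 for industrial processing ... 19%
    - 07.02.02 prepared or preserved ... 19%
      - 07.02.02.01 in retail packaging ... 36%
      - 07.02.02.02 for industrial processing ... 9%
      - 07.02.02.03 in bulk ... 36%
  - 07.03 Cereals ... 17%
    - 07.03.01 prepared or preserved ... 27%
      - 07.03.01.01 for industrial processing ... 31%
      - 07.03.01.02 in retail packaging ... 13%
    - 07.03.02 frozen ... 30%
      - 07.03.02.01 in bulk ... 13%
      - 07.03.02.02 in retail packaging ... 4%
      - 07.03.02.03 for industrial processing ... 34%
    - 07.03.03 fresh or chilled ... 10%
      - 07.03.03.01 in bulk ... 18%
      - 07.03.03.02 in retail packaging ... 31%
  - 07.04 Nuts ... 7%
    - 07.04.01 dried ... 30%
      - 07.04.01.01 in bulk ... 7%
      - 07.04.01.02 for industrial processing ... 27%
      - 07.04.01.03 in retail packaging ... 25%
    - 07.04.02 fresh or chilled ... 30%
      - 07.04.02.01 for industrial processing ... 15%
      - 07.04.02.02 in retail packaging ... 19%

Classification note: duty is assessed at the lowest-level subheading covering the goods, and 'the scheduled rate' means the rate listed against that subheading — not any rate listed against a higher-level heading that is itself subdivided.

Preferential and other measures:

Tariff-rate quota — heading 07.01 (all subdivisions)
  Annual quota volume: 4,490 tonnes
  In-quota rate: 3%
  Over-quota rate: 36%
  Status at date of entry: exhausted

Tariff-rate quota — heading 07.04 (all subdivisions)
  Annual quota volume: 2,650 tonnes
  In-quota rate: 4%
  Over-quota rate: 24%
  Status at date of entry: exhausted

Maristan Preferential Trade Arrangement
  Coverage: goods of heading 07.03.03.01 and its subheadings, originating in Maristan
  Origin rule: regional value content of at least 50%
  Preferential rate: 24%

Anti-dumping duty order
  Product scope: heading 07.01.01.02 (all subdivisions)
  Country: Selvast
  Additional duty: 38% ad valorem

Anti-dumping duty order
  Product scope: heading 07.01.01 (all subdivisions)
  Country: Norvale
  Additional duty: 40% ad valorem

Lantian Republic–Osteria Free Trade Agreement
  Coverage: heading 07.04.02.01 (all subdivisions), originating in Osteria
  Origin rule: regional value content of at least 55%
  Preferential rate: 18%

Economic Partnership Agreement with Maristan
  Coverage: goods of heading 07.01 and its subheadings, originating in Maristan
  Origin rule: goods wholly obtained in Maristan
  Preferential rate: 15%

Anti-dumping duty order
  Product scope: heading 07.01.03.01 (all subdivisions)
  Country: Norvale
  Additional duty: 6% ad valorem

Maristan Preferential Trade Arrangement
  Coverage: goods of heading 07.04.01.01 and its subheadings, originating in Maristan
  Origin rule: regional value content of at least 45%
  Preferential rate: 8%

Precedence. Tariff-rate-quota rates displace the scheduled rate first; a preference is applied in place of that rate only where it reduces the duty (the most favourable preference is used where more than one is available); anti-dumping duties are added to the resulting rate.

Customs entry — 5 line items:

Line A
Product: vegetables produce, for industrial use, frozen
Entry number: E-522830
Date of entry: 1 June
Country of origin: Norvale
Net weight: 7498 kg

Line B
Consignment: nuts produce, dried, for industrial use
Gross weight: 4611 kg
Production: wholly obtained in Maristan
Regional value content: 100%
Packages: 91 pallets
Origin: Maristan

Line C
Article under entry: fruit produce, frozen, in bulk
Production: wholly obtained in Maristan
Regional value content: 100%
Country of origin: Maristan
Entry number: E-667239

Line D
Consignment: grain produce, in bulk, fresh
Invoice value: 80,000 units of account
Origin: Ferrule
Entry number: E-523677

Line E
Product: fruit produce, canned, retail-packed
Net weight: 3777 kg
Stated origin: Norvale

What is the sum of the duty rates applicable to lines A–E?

112%

Line A: vegetables → 07.02; frozen → 07.02.01; for industrial use → 07.02.01.03. Scheduled 19%. No special measure applies. → 19%.
Line B: nuts → 07.04; dried → 07.04.01; for industrial use → 07.04.01.02. Scheduled 27%. quota on 07.04 exhausted → over-quota 24%; Maristan agreement on 07.03.03.01: 07.04.01.02 not covered; Maristan agreement on 07.01: 07.04.01.02 not covered; Maristan agreement on 07.04.01.01: 07.04.01.02 not covered. → 24%.
Line C: fruit → 07.01; frozen → 07.01.01; in bulk → 07.01.01.02. Scheduled 16%. quota on 07.01 exhausted → over-quota 36%; Maristan agreement on 07.03.03.01: 07.01.01.02 not covered; Maristan agreement on 07.01: wholly obtained → 15% available; Maristan agreement on 07.04.01.01: 07.01.01.02 not covered; preferential 15%. → 15%.
Line D: grain → 07.03; fresh → 07.03.03; in bulk → 07.03.03.01. Scheduled 18%. No special measure applies. → 18%.
Line E: fruit → 07.01; canned → 07.01.02; retail-packed → 07.01.02.02. Scheduled 5%. quota on 07.01 exhausted → over-quota 36%. → 36%.
Sum: 19% + 24% + 15% + 18% + 36% = 112%.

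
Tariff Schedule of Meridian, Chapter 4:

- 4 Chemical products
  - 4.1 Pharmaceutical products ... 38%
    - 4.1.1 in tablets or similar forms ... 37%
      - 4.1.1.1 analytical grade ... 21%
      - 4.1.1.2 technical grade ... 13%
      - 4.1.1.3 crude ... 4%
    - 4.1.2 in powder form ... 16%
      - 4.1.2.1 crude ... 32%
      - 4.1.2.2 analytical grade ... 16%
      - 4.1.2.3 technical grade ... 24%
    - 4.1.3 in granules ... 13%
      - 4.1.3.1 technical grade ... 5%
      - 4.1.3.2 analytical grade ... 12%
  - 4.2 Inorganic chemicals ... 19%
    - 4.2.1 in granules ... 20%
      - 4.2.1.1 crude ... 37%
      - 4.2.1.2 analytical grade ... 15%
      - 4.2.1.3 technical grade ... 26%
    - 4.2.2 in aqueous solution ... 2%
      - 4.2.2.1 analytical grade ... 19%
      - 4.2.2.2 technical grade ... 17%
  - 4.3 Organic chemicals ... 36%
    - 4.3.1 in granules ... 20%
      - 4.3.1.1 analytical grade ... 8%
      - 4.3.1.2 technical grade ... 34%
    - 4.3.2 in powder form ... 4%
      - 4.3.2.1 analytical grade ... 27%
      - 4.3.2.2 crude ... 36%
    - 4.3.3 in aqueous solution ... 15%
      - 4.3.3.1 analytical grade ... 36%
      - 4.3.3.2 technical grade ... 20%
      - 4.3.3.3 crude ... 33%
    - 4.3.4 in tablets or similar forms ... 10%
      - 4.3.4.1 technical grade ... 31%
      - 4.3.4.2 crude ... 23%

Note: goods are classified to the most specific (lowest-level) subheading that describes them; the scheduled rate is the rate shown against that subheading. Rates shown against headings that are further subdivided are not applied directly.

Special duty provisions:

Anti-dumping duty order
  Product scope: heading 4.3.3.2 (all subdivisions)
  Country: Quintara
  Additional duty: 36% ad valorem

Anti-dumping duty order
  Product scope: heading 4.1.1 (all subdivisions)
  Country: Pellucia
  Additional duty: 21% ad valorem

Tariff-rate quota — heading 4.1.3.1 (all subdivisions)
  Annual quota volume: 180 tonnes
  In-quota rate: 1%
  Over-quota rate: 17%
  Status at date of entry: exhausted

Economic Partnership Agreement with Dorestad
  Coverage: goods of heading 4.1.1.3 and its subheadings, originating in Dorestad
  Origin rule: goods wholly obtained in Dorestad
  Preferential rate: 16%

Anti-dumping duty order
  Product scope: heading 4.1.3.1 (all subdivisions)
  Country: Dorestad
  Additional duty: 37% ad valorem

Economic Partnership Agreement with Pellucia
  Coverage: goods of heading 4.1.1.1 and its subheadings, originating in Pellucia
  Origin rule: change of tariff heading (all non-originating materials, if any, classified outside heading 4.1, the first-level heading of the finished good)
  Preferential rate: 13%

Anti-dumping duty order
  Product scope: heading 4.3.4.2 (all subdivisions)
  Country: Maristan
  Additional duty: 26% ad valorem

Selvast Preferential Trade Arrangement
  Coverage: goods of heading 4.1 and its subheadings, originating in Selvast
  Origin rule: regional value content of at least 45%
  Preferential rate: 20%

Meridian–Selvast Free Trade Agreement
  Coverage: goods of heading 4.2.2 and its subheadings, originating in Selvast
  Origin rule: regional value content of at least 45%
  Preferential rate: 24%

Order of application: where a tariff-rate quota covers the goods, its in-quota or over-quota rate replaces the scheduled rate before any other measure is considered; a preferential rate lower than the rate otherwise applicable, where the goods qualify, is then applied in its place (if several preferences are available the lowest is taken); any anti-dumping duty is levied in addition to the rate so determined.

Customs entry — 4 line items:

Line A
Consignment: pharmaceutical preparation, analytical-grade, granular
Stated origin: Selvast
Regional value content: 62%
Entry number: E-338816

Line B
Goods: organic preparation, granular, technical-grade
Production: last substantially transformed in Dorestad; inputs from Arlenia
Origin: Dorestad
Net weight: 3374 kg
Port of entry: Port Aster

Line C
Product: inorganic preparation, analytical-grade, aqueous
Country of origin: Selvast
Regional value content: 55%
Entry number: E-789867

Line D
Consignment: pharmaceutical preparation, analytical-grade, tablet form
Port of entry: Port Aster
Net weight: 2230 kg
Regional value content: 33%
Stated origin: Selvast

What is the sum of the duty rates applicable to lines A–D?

Line A: pharmaceutical → 4.1; granular → 4.1.3; analytical-grade → 4.1.3.2. Scheduled 12%. Selvast agreement on 4.1: RVC ≥ 45% → 20% available; Selvast agreement on 4.2.2: 4.1.3.2 not covered; preference 20% not lower than 12% → no reduction. → 12%.
Line B: organic → 4.3; granular → 4.3.1; technical-grade → 4.3.1.2. Scheduled 34%. Dorestad agreement on 4.1.1.3: 4.3.1.2 not covered. → 34%.
Line C: inorganic → 4.2; aqueous → 4.2.2; analytical-grade → 4.2.2.1. Scheduled 19%. Selvast agreement on 4.1: 4.2.2.1 not covered; Selvast agreement on 4.2.2: RVC ≥ 45% → 24% available; preference 24% not lower than 19% → no reduction. → 19%.
Line D: pharmaceutical → 4.1; tablet form → 4.1.1; analytical-grade → 4.1.1.1. Scheduled 21%. Selvast agreement on 4.1: RVC < 45%; Selvast agreement on 4.2.2: 4.1.1.1 not covered. → 21%.
Sum: 12% + 34% + 19% + 21% = 86%.

86%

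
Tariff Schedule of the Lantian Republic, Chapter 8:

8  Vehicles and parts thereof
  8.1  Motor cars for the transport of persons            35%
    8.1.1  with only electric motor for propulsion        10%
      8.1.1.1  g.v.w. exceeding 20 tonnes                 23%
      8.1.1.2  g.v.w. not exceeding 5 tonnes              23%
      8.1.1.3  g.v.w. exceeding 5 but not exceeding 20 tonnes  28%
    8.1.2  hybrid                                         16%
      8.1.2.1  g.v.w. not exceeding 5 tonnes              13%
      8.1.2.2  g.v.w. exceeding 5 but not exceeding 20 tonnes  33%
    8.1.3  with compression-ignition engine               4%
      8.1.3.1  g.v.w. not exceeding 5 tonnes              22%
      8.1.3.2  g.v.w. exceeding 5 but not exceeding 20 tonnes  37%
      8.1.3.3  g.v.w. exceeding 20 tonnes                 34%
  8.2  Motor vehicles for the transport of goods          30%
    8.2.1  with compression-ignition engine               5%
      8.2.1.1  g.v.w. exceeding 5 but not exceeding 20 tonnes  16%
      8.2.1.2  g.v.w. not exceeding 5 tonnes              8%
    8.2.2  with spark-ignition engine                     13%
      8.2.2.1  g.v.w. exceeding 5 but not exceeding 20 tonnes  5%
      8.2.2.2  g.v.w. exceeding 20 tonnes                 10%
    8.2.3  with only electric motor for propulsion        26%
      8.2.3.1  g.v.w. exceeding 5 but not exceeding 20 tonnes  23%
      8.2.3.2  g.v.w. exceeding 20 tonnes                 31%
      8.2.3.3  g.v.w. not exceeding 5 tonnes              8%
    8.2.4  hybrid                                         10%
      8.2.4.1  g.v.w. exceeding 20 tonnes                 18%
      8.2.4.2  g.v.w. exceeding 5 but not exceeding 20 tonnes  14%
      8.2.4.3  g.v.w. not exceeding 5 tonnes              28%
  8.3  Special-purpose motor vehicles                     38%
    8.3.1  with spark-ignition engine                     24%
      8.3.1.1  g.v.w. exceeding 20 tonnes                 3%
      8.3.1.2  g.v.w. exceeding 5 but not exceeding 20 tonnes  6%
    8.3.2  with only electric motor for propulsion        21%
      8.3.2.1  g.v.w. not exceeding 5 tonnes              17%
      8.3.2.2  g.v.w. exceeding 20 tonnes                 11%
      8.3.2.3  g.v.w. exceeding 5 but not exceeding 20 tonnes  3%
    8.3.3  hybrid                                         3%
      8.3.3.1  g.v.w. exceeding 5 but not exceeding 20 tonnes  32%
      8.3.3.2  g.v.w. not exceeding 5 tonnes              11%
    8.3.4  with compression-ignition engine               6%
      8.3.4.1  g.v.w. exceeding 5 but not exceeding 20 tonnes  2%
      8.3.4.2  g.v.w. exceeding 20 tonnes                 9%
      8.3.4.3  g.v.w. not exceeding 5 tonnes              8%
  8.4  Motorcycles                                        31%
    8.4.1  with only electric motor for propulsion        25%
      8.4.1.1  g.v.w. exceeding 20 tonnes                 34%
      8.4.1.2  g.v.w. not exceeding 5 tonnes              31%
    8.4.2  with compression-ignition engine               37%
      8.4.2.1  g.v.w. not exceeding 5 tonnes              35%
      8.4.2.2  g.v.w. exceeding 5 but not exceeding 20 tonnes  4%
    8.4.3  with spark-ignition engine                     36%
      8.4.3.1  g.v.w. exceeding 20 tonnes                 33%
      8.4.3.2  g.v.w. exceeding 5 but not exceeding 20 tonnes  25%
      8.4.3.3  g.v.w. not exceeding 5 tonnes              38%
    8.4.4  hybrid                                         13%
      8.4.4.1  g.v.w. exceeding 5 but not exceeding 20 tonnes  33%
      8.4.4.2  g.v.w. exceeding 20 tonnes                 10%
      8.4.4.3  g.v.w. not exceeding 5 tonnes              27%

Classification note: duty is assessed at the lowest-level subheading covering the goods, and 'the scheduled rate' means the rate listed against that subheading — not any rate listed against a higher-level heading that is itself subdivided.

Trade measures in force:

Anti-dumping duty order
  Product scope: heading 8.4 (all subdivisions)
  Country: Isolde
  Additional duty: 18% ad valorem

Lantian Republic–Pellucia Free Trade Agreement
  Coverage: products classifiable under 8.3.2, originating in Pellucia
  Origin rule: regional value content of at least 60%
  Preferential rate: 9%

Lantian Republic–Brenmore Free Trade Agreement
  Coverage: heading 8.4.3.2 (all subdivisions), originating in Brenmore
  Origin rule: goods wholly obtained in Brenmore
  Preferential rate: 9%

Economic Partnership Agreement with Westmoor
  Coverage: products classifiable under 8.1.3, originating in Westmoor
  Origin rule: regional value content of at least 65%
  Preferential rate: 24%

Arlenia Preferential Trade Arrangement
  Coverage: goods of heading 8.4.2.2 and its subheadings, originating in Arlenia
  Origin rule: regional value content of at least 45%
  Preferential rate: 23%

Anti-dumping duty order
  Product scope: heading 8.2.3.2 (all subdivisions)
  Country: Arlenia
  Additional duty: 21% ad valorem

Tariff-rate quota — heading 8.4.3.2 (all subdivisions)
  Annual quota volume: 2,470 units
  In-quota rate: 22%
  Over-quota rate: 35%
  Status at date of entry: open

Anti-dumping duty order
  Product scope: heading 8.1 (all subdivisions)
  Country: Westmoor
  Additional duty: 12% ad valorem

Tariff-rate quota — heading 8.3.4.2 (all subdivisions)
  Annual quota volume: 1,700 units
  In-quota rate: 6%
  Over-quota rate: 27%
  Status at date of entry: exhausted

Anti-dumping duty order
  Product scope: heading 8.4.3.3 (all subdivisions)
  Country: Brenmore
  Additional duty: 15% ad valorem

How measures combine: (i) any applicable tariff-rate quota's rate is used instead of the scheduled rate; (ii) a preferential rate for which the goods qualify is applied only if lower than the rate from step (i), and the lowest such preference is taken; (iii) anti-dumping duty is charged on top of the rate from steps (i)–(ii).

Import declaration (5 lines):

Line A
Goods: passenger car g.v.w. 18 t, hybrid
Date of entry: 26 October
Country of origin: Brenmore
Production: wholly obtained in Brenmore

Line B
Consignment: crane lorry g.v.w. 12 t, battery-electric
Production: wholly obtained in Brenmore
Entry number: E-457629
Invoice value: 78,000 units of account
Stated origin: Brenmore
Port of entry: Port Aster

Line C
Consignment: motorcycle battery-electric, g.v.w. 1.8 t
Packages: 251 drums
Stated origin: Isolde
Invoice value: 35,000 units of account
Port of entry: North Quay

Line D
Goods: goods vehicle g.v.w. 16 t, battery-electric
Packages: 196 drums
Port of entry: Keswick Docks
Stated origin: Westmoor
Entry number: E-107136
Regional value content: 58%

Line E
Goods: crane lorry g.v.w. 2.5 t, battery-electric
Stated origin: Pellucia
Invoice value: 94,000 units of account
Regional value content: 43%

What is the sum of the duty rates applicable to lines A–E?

Line A: passenger car → 8.1; hybrid → 8.1.2; g.v.w. 18 t → 8.1.2.2. Scheduled 33%. Brenmore agreement on 8.4.3.2: 8.1.2.2 not covered. → 33%.
Line B: crane lorry → 8.3; battery-electric → 8.3.2; g.v.w. 12 t → 8.3.2.3. Scheduled 3%. Brenmore agreement on 8.4.3.2: 8.3.2.3 not covered. → 3%.
Line C: motorcycle → 8.4; battery-electric → 8.4.1; g.v.w. 1.8 t → 8.4.1.2. Scheduled 31%. anti-dumping (Isolde, 8.4): +18%; total 31% + 18% = 49%. → 49%.
Line D: goods vehicle → 8.2; battery-electric → 8.2.3; g.v.w. 16 t → 8.2.3.1. Scheduled 23%. Westmoor agreement on 8.1.3: 8.2.3.1 not covered. → 23%.
Line E: crane lorry → 8.3; battery-electric → 8.3.2; g.v.w. 2.5 t → 8.3.2.1. Scheduled 17%. Pellucia agreement on 8.3.2: RVC < 60%. → 17%.
Sum: 33% + 3% + 49% + 23% + 17% = 125%.

125%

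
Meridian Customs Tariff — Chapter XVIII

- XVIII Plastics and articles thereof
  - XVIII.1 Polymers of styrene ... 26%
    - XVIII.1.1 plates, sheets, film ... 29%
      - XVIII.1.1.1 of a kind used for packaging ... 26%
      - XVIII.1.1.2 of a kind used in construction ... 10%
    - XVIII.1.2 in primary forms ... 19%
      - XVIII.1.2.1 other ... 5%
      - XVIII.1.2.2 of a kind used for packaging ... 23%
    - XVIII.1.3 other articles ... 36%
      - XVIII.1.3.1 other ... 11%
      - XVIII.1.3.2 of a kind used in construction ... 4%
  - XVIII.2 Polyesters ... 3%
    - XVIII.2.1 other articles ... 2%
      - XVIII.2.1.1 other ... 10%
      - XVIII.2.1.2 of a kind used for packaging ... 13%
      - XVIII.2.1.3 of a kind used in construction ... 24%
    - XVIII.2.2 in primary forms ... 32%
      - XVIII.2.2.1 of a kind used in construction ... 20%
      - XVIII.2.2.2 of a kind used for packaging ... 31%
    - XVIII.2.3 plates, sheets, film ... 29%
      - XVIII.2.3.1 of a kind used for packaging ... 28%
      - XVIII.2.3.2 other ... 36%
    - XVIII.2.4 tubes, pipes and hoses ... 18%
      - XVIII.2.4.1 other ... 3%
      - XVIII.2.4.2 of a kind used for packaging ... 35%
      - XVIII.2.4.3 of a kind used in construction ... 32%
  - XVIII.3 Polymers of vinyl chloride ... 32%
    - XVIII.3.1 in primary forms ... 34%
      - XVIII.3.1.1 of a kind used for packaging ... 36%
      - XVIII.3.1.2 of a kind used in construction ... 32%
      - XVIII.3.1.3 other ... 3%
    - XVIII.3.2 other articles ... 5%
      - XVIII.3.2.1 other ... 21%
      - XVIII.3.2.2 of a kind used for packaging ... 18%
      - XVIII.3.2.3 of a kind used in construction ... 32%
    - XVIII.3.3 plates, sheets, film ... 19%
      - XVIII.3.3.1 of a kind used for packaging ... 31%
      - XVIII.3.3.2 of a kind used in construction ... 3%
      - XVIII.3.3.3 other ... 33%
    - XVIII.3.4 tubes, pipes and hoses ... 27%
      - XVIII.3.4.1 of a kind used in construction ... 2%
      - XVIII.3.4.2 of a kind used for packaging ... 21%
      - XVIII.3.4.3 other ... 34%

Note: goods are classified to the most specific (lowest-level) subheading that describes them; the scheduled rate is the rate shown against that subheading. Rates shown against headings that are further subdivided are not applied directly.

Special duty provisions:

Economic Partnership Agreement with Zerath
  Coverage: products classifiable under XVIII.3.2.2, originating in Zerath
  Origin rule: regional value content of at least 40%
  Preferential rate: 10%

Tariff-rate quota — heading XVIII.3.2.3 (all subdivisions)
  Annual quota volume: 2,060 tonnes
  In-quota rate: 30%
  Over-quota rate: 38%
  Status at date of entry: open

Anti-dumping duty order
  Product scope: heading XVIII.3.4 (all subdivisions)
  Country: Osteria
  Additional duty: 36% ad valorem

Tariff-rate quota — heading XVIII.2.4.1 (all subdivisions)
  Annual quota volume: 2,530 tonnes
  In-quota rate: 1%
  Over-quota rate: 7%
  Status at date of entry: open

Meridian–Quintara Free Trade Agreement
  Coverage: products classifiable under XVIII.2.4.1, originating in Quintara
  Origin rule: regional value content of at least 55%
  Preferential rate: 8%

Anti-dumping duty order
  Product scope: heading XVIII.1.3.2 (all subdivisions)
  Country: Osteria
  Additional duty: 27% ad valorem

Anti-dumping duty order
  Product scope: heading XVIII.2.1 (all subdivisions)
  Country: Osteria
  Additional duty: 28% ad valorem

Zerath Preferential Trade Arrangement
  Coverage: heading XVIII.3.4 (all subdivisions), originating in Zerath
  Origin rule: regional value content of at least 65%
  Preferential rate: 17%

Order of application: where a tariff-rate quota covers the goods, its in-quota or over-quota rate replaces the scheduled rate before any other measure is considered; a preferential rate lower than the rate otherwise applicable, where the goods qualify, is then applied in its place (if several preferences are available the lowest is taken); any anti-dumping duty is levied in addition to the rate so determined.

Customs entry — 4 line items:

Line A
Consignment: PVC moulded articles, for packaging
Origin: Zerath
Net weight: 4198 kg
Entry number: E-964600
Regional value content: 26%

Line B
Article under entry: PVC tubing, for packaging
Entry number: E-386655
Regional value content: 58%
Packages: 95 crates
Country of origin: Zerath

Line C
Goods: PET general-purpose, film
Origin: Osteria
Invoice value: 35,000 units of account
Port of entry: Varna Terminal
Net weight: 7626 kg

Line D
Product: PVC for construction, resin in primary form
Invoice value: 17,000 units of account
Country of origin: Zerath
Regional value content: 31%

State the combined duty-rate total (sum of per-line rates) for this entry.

Line A: PVC → XVIII.3; moulded articles → XVIII.3.2; for packaging → XVIII.3.2.2. Scheduled 18%. Zerath agreement on XVIII.3.2.2: RVC < 40%; Zerath agreement on XVIII.3.4: XVIII.3.2.2 not covered. → 18%.
Line B: PVC → XVIII.3; tubing → XVIII.3.4; for packaging → XVIII.3.4.2. Scheduled 21%. Zerath agreement on XVIII.3.2.2: XVIII.3.4.2 not covered; Zerath agreement on XVIII.3.4: RVC < 65%. → 21%.
Line C: PET → XVIII.2; film → XVIII.2.3; general-purpose → XVIII.2.3.2. Scheduled 36%. No special measure applies. → 36%.
Line D: PVC → XVIII.3; resin in primary form → XVIII.3.1; for construction → XVIII.3.1.2. Scheduled 32%. Zerath agreement on XVIII.3.2.2: XVIII.3.1.2 not covered; Zerath agreement on XVIII.3.4: XVIII.3.1.2 not covered. → 32%.
Sum: 18% + 21% + 36% + 32% = 107%.

107%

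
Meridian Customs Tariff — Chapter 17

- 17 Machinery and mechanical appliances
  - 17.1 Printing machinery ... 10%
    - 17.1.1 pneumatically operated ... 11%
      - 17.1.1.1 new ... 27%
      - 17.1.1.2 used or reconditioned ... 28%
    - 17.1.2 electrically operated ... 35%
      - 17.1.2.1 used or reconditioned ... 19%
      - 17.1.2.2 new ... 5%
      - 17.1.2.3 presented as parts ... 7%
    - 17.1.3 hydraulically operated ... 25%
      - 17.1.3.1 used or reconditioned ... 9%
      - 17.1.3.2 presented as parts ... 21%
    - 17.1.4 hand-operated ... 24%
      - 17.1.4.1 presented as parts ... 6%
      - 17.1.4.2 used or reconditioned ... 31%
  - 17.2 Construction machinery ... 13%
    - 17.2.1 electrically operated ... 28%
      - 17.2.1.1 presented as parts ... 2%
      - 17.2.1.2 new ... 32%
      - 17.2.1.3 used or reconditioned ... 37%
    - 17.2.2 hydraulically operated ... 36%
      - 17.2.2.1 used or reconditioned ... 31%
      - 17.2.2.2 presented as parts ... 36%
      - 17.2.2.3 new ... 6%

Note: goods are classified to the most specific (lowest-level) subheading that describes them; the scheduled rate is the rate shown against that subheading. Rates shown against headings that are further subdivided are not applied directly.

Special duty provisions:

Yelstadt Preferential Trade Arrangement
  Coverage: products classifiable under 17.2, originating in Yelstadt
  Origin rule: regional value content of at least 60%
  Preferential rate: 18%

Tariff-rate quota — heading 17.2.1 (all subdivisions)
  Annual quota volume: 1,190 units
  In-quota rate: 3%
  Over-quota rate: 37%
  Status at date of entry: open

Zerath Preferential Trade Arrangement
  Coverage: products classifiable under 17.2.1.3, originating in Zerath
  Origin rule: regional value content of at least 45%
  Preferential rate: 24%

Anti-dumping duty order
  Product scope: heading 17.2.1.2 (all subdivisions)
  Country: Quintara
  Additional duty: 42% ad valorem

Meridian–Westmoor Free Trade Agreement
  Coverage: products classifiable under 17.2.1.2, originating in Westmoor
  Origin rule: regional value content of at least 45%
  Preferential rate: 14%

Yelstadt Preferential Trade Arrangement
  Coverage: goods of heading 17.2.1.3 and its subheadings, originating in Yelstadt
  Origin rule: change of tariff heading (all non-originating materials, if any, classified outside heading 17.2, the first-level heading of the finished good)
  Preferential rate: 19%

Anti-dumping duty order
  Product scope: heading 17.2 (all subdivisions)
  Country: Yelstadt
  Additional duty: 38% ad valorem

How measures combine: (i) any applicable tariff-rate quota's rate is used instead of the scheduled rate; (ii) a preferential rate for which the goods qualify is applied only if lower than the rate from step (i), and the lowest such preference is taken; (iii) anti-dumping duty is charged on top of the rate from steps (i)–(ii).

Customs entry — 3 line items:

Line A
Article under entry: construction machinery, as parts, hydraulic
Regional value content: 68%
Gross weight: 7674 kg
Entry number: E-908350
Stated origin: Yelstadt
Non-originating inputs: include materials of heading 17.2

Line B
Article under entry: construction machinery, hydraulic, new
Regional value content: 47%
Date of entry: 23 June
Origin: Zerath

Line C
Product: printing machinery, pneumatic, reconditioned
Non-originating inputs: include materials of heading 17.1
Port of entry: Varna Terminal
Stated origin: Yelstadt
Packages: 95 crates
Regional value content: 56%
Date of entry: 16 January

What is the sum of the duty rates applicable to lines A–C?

90%

Line A: construction → 17.2; hydraulic → 17.2.2; as parts → 17.2.2.2. Scheduled 36%. Yelstadt agreement on 17.2: RVC ≥ 60% → 18% available; Yelstadt agreement on 17.2.1.3: 17.2.2.2 not covered; preferential 18%; anti-dumping (Yelstadt, 17.2): +38%; total 18% + 38% = 56%. → 56%.
Line B: construction → 17.2; hydraulic → 17.2.2; new → 17.2.2.3. Scheduled 6%. Zerath agreement on 17.2.1.3: 17.2.2.3 not covered. → 6%.
Line C: printing → 17.1; pneumatic → 17.1.1; reconditioned → 17.1.1.2. Scheduled 28%. Yelstadt agreement on 17.2: 17.1.1.2 not covered; Yelstadt agreement on 17.2.1.3: 17.1.1.2 not covered. → 28%.
Sum: 56% + 6% + 28% = 90%.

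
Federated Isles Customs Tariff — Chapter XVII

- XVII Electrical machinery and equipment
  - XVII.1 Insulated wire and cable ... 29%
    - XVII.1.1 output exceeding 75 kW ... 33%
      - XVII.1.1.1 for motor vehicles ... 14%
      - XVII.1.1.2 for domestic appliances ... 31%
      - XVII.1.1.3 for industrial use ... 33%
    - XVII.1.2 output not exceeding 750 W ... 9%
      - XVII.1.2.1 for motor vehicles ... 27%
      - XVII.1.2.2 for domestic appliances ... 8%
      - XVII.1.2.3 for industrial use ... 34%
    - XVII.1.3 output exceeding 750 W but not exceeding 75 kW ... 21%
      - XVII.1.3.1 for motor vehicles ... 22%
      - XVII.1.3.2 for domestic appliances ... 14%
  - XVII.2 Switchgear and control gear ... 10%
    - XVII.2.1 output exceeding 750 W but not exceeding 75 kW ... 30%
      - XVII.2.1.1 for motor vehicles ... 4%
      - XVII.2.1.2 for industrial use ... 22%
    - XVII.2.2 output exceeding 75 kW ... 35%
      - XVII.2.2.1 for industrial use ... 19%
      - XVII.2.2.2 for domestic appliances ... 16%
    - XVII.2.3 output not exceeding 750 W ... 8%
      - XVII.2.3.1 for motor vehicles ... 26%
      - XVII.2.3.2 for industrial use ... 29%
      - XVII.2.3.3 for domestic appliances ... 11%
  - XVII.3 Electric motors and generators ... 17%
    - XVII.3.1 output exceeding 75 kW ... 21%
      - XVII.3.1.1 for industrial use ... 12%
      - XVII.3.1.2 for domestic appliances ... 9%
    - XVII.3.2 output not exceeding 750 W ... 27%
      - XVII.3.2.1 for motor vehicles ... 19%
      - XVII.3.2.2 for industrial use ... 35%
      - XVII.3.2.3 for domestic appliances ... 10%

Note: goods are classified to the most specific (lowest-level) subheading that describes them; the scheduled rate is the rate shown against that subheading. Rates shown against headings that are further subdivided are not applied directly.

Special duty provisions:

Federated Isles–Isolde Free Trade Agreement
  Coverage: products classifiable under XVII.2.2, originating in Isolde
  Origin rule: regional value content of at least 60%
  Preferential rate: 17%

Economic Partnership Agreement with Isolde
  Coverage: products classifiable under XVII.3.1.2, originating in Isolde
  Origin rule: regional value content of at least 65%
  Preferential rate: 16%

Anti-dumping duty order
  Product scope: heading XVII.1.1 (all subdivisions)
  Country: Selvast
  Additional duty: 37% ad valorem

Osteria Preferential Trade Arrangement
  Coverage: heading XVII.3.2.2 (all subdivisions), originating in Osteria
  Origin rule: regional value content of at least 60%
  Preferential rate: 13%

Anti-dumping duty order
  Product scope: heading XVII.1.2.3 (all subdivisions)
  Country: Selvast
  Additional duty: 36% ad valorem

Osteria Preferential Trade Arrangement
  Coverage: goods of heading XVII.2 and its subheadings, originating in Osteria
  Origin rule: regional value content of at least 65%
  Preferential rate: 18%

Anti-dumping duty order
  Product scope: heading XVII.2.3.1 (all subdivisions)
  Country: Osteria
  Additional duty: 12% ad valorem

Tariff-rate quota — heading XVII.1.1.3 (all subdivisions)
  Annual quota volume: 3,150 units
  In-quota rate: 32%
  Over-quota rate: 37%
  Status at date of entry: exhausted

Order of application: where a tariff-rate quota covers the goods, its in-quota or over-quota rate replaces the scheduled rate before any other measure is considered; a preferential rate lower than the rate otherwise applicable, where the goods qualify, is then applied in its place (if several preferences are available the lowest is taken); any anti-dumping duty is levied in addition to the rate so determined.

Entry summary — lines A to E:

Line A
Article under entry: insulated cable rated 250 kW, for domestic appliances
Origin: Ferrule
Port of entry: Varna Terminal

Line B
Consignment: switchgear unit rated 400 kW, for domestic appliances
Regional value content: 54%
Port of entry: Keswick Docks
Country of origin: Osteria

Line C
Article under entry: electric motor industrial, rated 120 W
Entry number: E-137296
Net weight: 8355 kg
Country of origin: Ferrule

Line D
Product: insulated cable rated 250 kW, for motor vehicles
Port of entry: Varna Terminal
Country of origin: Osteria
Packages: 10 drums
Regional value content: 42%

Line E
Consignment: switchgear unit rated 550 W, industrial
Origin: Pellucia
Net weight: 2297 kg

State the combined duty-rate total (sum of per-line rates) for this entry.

125%

Line A: insulated cable → XVII.1; rated 250 kW → XVII.1.1; for domestic appliances → XVII.1.1.2. Scheduled 31%. No special measure applies. → 31%.
Line B: switchgear unit → XVII.2; rated 400 kW → XVII.2.2; for domestic appliances → XVII.2.2.2. Scheduled 16%. Osteria agreement on XVII.3.2.2: XVII.2.2.2 not covered; Osteria agreement on XVII.2: RVC < 65%. → 16%.
Line C: electric motor → XVII.3; rated 120 W → XVII.3.2; industrial → XVII.3.2.2. Scheduled 35%. No special measure applies. → 35%.
Line D: insulated cable → XVII.1; rated 250 kW → XVII.1.1; for motor vehicles → XVII.1.1.1. Scheduled 14%. Osteria agreement on XVII.3.2.2: XVII.1.1.1 not covered; Osteria agreement on XVII.2: XVII.1.1.1 not covered. → 14%.
Line E: switchgear unit → XVII.2; rated 550 W → XVII.2.3; industrial → XVII.2.3.2. Scheduled 29%. No special measure applies. → 29%.
Sum: 31% + 16% + 35% + 14% + 29% = 125%.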